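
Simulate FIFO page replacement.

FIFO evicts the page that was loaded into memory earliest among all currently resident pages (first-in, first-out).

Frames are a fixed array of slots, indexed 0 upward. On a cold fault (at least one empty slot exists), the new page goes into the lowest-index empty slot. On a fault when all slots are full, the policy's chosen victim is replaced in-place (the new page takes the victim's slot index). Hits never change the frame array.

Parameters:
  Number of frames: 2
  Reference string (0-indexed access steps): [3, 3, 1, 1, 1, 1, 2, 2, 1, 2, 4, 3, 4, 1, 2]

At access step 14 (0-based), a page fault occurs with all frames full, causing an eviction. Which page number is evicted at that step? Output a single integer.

Step 0: ref 3 -> FAULT, frames=[3,-]
Step 1: ref 3 -> HIT, frames=[3,-]
Step 2: ref 1 -> FAULT, frames=[3,1]
Step 3: ref 1 -> HIT, frames=[3,1]
Step 4: ref 1 -> HIT, frames=[3,1]
Step 5: ref 1 -> HIT, frames=[3,1]
Step 6: ref 2 -> FAULT, evict 3, frames=[2,1]
Step 7: ref 2 -> HIT, frames=[2,1]
Step 8: ref 1 -> HIT, frames=[2,1]
Step 9: ref 2 -> HIT, frames=[2,1]
Step 10: ref 4 -> FAULT, evict 1, frames=[2,4]
Step 11: ref 3 -> FAULT, evict 2, frames=[3,4]
Step 12: ref 4 -> HIT, frames=[3,4]
Step 13: ref 1 -> FAULT, evict 4, frames=[3,1]
Step 14: ref 2 -> FAULT, evict 3, frames=[2,1]
At step 14: evicted page 3

Answer: 3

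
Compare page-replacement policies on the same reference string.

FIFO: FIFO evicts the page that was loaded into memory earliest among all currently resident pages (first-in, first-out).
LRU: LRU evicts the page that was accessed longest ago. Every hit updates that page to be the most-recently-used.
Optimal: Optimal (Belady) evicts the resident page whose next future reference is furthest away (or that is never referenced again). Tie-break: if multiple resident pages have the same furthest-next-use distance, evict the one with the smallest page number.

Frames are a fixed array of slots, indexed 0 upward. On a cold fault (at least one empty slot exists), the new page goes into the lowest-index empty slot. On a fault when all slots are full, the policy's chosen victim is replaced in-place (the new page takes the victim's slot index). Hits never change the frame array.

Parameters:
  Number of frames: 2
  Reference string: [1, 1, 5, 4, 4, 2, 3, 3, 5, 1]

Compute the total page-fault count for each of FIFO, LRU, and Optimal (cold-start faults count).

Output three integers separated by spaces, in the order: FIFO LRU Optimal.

Answer: 7 7 6

Derivation:
--- FIFO ---
  step 0: ref 1 -> FAULT, frames=[1,-] (faults so far: 1)
  step 1: ref 1 -> HIT, frames=[1,-] (faults so far: 1)
  step 2: ref 5 -> FAULT, frames=[1,5] (faults so far: 2)
  step 3: ref 4 -> FAULT, evict 1, frames=[4,5] (faults so far: 3)
  step 4: ref 4 -> HIT, frames=[4,5] (faults so far: 3)
  step 5: ref 2 -> FAULT, evict 5, frames=[4,2] (faults so far: 4)
  step 6: ref 3 -> FAULT, evict 4, frames=[3,2] (faults so far: 5)
  step 7: ref 3 -> HIT, frames=[3,2] (faults so far: 5)
  step 8: ref 5 -> FAULT, evict 2, frames=[3,5] (faults so far: 6)
  step 9: ref 1 -> FAULT, evict 3, frames=[1,5] (faults so far: 7)
  FIFO total faults: 7
--- LRU ---
  step 0: ref 1 -> FAULT, frames=[1,-] (faults so far: 1)
  step 1: ref 1 -> HIT, frames=[1,-] (faults so far: 1)
  step 2: ref 5 -> FAULT, frames=[1,5] (faults so far: 2)
  step 3: ref 4 -> FAULT, evict 1, frames=[4,5] (faults so far: 3)
  step 4: ref 4 -> HIT, frames=[4,5] (faults so far: 3)
  step 5: ref 2 -> FAULT, evict 5, frames=[4,2] (faults so far: 4)
  step 6: ref 3 -> FAULT, evict 4, frames=[3,2] (faults so far: 5)
  step 7: ref 3 -> HIT, frames=[3,2] (faults so far: 5)
  step 8: ref 5 -> FAULT, evict 2, frames=[3,5] (faults so far: 6)
  step 9: ref 1 -> FAULT, evict 3, frames=[1,5] (faults so far: 7)
  LRU total faults: 7
--- Optimal ---
  step 0: ref 1 -> FAULT, frames=[1,-] (faults so far: 1)
  step 1: ref 1 -> HIT, frames=[1,-] (faults so far: 1)
  step 2: ref 5 -> FAULT, frames=[1,5] (faults so far: 2)
  step 3: ref 4 -> FAULT, evict 1, frames=[4,5] (faults so far: 3)
  step 4: ref 4 -> HIT, frames=[4,5] (faults so far: 3)
  step 5: ref 2 -> FAULT, evict 4, frames=[2,5] (faults so far: 4)
  step 6: ref 3 -> FAULT, evict 2, frames=[3,5] (faults so far: 5)
  step 7: ref 3 -> HIT, frames=[3,5] (faults so far: 5)
  step 8: ref 5 -> HIT, frames=[3,5] (faults so far: 5)
  step 9: ref 1 -> FAULT, evict 3, frames=[1,5] (faults so far: 6)
  Optimal total faults: 6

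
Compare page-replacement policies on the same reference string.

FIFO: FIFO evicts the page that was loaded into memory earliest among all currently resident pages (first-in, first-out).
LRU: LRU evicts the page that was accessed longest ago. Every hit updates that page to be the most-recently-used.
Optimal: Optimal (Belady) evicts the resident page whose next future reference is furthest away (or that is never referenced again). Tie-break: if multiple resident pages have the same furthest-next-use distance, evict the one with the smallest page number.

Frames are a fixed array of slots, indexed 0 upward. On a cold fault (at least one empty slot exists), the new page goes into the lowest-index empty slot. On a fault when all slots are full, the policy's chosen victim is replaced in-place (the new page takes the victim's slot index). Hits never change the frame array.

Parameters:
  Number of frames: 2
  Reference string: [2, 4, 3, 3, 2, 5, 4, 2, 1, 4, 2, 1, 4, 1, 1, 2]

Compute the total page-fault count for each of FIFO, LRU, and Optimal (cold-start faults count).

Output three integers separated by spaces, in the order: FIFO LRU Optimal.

Answer: 13 13 9

Derivation:
--- FIFO ---
  step 0: ref 2 -> FAULT, frames=[2,-] (faults so far: 1)
  step 1: ref 4 -> FAULT, frames=[2,4] (faults so far: 2)
  step 2: ref 3 -> FAULT, evict 2, frames=[3,4] (faults so far: 3)
  step 3: ref 3 -> HIT, frames=[3,4] (faults so far: 3)
  step 4: ref 2 -> FAULT, evict 4, frames=[3,2] (faults so far: 4)
  step 5: ref 5 -> FAULT, evict 3, frames=[5,2] (faults so far: 5)
  step 6: ref 4 -> FAULT, evict 2, frames=[5,4] (faults so far: 6)
  step 7: ref 2 -> FAULT, evict 5, frames=[2,4] (faults so far: 7)
  step 8: ref 1 -> FAULT, evict 4, frames=[2,1] (faults so far: 8)
  step 9: ref 4 -> FAULT, evict 2, frames=[4,1] (faults so far: 9)
  step 10: ref 2 -> FAULT, evict 1, frames=[4,2] (faults so far: 10)
  step 11: ref 1 -> FAULT, evict 4, frames=[1,2] (faults so far: 11)
  step 12: ref 4 -> FAULT, evict 2, frames=[1,4] (faults so far: 12)
  step 13: ref 1 -> HIT, frames=[1,4] (faults so far: 12)
  step 14: ref 1 -> HIT, frames=[1,4] (faults so far: 12)
  step 15: ref 2 -> FAULT, evict 1, frames=[2,4] (faults so far: 13)
  FIFO total faults: 13
--- LRU ---
  step 0: ref 2 -> FAULT, frames=[2,-] (faults so far: 1)
  step 1: ref 4 -> FAULT, frames=[2,4] (faults so far: 2)
  step 2: ref 3 -> FAULT, evict 2, frames=[3,4] (faults so far: 3)
  step 3: ref 3 -> HIT, frames=[3,4] (faults so far: 3)
  step 4: ref 2 -> FAULT, evict 4, frames=[3,2] (faults so far: 4)
  step 5: ref 5 -> FAULT, evict 3, frames=[5,2] (faults so far: 5)
  step 6: ref 4 -> FAULT, evict 2, frames=[5,4] (faults so far: 6)
  step 7: ref 2 -> FAULT, evict 5, frames=[2,4] (faults so far: 7)
  step 8: ref 1 -> FAULT, evict 4, frames=[2,1] (faults so far: 8)
  step 9: ref 4 -> FAULT, evict 2, frames=[4,1] (faults so far: 9)
  step 10: ref 2 -> FAULT, evict 1, frames=[4,2] (faults so far: 10)
  step 11: ref 1 -> FAULT, evict 4, frames=[1,2] (faults so far: 11)
  step 12: ref 4 -> FAULT, evict 2, frames=[1,4] (faults so far: 12)
  step 13: ref 1 -> HIT, frames=[1,4] (faults so far: 12)
  step 14: ref 1 -> HIT, frames=[1,4] (faults so far: 12)
  step 15: ref 2 -> FAULT, evict 4, frames=[1,2] (faults so far: 13)
  LRU total faults: 13
--- Optimal ---
  step 0: ref 2 -> FAULT, frames=[2,-] (faults so far: 1)
  step 1: ref 4 -> FAULT, frames=[2,4] (faults so far: 2)
  step 2: ref 3 -> FAULT, evict 4, frames=[2,3] (faults so far: 3)
  step 3: ref 3 -> HIT, frames=[2,3] (faults so far: 3)
  step 4: ref 2 -> HIT, frames=[2,3] (faults so far: 3)
  step 5: ref 5 -> FAULT, evict 3, frames=[2,5] (faults so far: 4)
  step 6: ref 4 -> FAULT, evict 5, frames=[2,4] (faults so far: 5)
  step 7: ref 2 -> HIT, frames=[2,4] (faults so far: 5)
  step 8: ref 1 -> FAULT, evict 2, frames=[1,4] (faults so far: 6)
  step 9: ref 4 -> HIT, frames=[1,4] (faults so far: 6)
  step 10: ref 2 -> FAULT, evict 4, frames=[1,2] (faults so far: 7)
  step 11: ref 1 -> HIT, frames=[1,2] (faults so far: 7)
  step 12: ref 4 -> FAULT, evict 2, frames=[1,4] (faults so far: 8)
  step 13: ref 1 -> HIT, frames=[1,4] (faults so far: 8)
  step 14: ref 1 -> HIT, frames=[1,4] (faults so far: 8)
  step 15: ref 2 -> FAULT, evict 1, frames=[2,4] (faults so far: 9)
  Optimal total faults: 9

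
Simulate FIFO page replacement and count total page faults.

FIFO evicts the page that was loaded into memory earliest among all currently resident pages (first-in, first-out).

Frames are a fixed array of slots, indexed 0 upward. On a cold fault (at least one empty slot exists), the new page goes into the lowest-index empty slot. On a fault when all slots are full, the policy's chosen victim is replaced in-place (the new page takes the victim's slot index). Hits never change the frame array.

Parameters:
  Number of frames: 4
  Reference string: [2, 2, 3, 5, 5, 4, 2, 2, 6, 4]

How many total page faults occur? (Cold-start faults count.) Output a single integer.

Step 0: ref 2 → FAULT, frames=[2,-,-,-]
Step 1: ref 2 → HIT, frames=[2,-,-,-]
Step 2: ref 3 → FAULT, frames=[2,3,-,-]
Step 3: ref 5 → FAULT, frames=[2,3,5,-]
Step 4: ref 5 → HIT, frames=[2,3,5,-]
Step 5: ref 4 → FAULT, frames=[2,3,5,4]
Step 6: ref 2 → HIT, frames=[2,3,5,4]
Step 7: ref 2 → HIT, frames=[2,3,5,4]
Step 8: ref 6 → FAULT (evict 2), frames=[6,3,5,4]
Step 9: ref 4 → HIT, frames=[6,3,5,4]
Total faults: 5

Answer: 5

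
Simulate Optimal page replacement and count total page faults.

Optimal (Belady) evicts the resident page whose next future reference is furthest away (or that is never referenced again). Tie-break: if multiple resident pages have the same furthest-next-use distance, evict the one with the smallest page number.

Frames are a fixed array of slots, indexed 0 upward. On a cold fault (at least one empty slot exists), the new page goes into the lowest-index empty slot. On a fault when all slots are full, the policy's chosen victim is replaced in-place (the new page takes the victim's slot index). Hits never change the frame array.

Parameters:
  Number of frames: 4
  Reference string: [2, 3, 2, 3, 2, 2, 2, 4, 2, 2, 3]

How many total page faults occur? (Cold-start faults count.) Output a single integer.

Answer: 3

Derivation:
Step 0: ref 2 → FAULT, frames=[2,-,-,-]
Step 1: ref 3 → FAULT, frames=[2,3,-,-]
Step 2: ref 2 → HIT, frames=[2,3,-,-]
Step 3: ref 3 → HIT, frames=[2,3,-,-]
Step 4: ref 2 → HIT, frames=[2,3,-,-]
Step 5: ref 2 → HIT, frames=[2,3,-,-]
Step 6: ref 2 → HIT, frames=[2,3,-,-]
Step 7: ref 4 → FAULT, frames=[2,3,4,-]
Step 8: ref 2 → HIT, frames=[2,3,4,-]
Step 9: ref 2 → HIT, frames=[2,3,4,-]
Step 10: ref 3 → HIT, frames=[2,3,4,-]
Total faults: 3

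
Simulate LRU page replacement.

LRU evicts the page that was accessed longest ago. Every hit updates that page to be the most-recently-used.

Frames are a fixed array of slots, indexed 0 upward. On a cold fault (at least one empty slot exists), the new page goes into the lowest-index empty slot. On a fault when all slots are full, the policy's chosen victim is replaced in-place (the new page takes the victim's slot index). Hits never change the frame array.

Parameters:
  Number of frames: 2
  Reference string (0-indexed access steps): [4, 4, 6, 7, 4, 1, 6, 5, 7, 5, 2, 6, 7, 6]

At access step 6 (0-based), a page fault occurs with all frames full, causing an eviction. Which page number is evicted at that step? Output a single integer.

Step 0: ref 4 -> FAULT, frames=[4,-]
Step 1: ref 4 -> HIT, frames=[4,-]
Step 2: ref 6 -> FAULT, frames=[4,6]
Step 3: ref 7 -> FAULT, evict 4, frames=[7,6]
Step 4: ref 4 -> FAULT, evict 6, frames=[7,4]
Step 5: ref 1 -> FAULT, evict 7, frames=[1,4]
Step 6: ref 6 -> FAULT, evict 4, frames=[1,6]
At step 6: evicted page 4

Answer: 4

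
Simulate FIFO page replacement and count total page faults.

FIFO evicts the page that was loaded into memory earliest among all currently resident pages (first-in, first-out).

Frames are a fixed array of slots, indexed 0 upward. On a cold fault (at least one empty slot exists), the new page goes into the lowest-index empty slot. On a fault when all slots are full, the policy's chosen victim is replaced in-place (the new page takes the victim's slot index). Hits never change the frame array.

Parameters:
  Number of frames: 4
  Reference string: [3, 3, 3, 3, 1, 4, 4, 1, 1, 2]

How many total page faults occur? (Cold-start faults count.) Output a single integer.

Step 0: ref 3 → FAULT, frames=[3,-,-,-]
Step 1: ref 3 → HIT, frames=[3,-,-,-]
Step 2: ref 3 → HIT, frames=[3,-,-,-]
Step 3: ref 3 → HIT, frames=[3,-,-,-]
Step 4: ref 1 → FAULT, frames=[3,1,-,-]
Step 5: ref 4 → FAULT, frames=[3,1,4,-]
Step 6: ref 4 → HIT, frames=[3,1,4,-]
Step 7: ref 1 → HIT, frames=[3,1,4,-]
Step 8: ref 1 → HIT, frames=[3,1,4,-]
Step 9: ref 2 → FAULT, frames=[3,1,4,2]
Total faults: 4

Answer: 4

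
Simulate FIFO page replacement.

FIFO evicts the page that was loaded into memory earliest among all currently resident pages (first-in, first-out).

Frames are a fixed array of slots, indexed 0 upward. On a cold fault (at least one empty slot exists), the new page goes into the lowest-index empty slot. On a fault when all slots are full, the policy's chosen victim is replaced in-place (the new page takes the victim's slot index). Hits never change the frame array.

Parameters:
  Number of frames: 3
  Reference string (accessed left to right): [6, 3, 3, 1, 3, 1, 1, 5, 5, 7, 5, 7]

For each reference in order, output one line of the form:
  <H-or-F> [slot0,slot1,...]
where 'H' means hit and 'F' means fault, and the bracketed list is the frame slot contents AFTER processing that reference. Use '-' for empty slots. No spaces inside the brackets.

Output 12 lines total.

F [6,-,-]
F [6,3,-]
H [6,3,-]
F [6,3,1]
H [6,3,1]
H [6,3,1]
H [6,3,1]
F [5,3,1]
H [5,3,1]
F [5,7,1]
H [5,7,1]
H [5,7,1]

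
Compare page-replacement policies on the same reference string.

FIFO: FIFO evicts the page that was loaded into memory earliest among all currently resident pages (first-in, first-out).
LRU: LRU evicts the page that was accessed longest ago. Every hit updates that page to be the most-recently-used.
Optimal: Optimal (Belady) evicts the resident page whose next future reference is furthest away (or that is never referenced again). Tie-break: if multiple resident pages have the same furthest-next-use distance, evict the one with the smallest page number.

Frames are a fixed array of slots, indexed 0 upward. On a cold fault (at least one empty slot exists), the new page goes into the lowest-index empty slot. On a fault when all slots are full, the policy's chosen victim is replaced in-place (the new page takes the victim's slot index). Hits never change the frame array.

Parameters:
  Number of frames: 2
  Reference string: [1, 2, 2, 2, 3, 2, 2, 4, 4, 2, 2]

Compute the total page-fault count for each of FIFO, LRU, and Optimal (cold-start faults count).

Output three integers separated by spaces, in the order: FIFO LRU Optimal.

Answer: 5 4 4

Derivation:
--- FIFO ---
  step 0: ref 1 -> FAULT, frames=[1,-] (faults so far: 1)
  step 1: ref 2 -> FAULT, frames=[1,2] (faults so far: 2)
  step 2: ref 2 -> HIT, frames=[1,2] (faults so far: 2)
  step 3: ref 2 -> HIT, frames=[1,2] (faults so far: 2)
  step 4: ref 3 -> FAULT, evict 1, frames=[3,2] (faults so far: 3)
  step 5: ref 2 -> HIT, frames=[3,2] (faults so far: 3)
  step 6: ref 2 -> HIT, frames=[3,2] (faults so far: 3)
  step 7: ref 4 -> FAULT, evict 2, frames=[3,4] (faults so far: 4)
  step 8: ref 4 -> HIT, frames=[3,4] (faults so far: 4)
  step 9: ref 2 -> FAULT, evict 3, frames=[2,4] (faults so far: 5)
  step 10: ref 2 -> HIT, frames=[2,4] (faults so far: 5)
  FIFO total faults: 5
--- LRU ---
  step 0: ref 1 -> FAULT, frames=[1,-] (faults so far: 1)
  step 1: ref 2 -> FAULT, frames=[1,2] (faults so far: 2)
  step 2: ref 2 -> HIT, frames=[1,2] (faults so far: 2)
  step 3: ref 2 -> HIT, frames=[1,2] (faults so far: 2)
  step 4: ref 3 -> FAULT, evict 1, frames=[3,2] (faults so far: 3)
  step 5: ref 2 -> HIT, frames=[3,2] (faults so far: 3)
  step 6: ref 2 -> HIT, frames=[3,2] (faults so far: 3)
  step 7: ref 4 -> FAULT, evict 3, frames=[4,2] (faults so far: 4)
  step 8: ref 4 -> HIT, frames=[4,2] (faults so far: 4)
  step 9: ref 2 -> HIT, frames=[4,2] (faults so far: 4)
  step 10: ref 2 -> HIT, frames=[4,2] (faults so far: 4)
  LRU total faults: 4
--- Optimal ---
  step 0: ref 1 -> FAULT, frames=[1,-] (faults so far: 1)
  step 1: ref 2 -> FAULT, frames=[1,2] (faults so far: 2)
  step 2: ref 2 -> HIT, frames=[1,2] (faults so far: 2)
  step 3: ref 2 -> HIT, frames=[1,2] (faults so far: 2)
  step 4: ref 3 -> FAULT, evict 1, frames=[3,2] (faults so far: 3)
  step 5: ref 2 -> HIT, frames=[3,2] (faults so far: 3)
  step 6: ref 2 -> HIT, frames=[3,2] (faults so far: 3)
  step 7: ref 4 -> FAULT, evict 3, frames=[4,2] (faults so far: 4)
  step 8: ref 4 -> HIT, frames=[4,2] (faults so far: 4)
  step 9: ref 2 -> HIT, frames=[4,2] (faults so far: 4)
  step 10: ref 2 -> HIT, frames=[4,2] (faults so far: 4)
  Optimal total faults: 4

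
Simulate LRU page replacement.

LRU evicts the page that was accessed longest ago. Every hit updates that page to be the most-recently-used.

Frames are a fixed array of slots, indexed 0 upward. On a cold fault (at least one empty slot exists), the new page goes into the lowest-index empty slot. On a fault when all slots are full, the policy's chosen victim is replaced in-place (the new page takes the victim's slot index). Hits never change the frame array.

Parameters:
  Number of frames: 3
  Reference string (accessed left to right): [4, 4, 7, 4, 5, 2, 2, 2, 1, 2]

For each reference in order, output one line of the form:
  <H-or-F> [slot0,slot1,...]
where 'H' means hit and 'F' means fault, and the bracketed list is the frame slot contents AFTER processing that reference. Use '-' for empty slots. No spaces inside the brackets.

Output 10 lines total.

F [4,-,-]
H [4,-,-]
F [4,7,-]
H [4,7,-]
F [4,7,5]
F [4,2,5]
H [4,2,5]
H [4,2,5]
F [1,2,5]
H [1,2,5]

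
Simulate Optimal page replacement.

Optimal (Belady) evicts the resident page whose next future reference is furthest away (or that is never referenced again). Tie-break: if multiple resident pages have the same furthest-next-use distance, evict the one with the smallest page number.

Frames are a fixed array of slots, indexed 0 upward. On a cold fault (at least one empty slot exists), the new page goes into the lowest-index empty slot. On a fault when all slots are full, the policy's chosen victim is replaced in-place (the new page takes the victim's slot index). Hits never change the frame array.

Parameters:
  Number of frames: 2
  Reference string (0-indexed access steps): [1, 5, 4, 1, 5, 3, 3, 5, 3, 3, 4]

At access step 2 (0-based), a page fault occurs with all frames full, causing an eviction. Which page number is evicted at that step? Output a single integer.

Step 0: ref 1 -> FAULT, frames=[1,-]
Step 1: ref 5 -> FAULT, frames=[1,5]
Step 2: ref 4 -> FAULT, evict 5, frames=[1,4]
At step 2: evicted page 5

Answer: 5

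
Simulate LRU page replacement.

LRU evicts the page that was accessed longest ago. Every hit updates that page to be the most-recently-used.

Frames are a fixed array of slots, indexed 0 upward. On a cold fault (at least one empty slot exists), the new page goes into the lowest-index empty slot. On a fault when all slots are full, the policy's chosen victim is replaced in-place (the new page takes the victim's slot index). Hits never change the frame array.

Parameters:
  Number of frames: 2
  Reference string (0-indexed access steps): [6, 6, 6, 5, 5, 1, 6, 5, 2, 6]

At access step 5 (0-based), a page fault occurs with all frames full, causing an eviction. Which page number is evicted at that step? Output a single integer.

Answer: 6

Derivation:
Step 0: ref 6 -> FAULT, frames=[6,-]
Step 1: ref 6 -> HIT, frames=[6,-]
Step 2: ref 6 -> HIT, frames=[6,-]
Step 3: ref 5 -> FAULT, frames=[6,5]
Step 4: ref 5 -> HIT, frames=[6,5]
Step 5: ref 1 -> FAULT, evict 6, frames=[1,5]
At step 5: evicted page 6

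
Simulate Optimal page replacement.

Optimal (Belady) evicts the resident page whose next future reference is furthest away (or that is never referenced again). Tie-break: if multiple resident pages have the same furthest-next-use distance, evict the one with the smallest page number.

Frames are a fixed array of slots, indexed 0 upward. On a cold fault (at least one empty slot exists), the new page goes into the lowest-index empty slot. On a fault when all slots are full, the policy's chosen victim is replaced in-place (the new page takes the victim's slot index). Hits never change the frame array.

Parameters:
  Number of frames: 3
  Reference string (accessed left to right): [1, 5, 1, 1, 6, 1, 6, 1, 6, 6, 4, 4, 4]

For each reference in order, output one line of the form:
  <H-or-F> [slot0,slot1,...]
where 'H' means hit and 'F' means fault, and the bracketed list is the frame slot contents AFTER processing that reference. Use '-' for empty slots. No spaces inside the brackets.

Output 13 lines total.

F [1,-,-]
F [1,5,-]
H [1,5,-]
H [1,5,-]
F [1,5,6]
H [1,5,6]
H [1,5,6]
H [1,5,6]
H [1,5,6]
H [1,5,6]
F [4,5,6]
H [4,5,6]
H [4,5,6]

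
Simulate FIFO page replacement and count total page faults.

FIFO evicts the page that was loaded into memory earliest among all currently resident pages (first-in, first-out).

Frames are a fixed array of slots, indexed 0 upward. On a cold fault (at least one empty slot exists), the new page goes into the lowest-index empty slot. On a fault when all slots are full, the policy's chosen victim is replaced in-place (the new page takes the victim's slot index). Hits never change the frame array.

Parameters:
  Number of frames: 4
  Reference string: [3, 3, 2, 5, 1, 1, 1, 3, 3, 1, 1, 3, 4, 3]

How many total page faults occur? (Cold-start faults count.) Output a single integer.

Step 0: ref 3 → FAULT, frames=[3,-,-,-]
Step 1: ref 3 → HIT, frames=[3,-,-,-]
Step 2: ref 2 → FAULT, frames=[3,2,-,-]
Step 3: ref 5 → FAULT, frames=[3,2,5,-]
Step 4: ref 1 → FAULT, frames=[3,2,5,1]
Step 5: ref 1 → HIT, frames=[3,2,5,1]
Step 6: ref 1 → HIT, frames=[3,2,5,1]
Step 7: ref 3 → HIT, frames=[3,2,5,1]
Step 8: ref 3 → HIT, frames=[3,2,5,1]
Step 9: ref 1 → HIT, frames=[3,2,5,1]
Step 10: ref 1 → HIT, frames=[3,2,5,1]
Step 11: ref 3 → HIT, frames=[3,2,5,1]
Step 12: ref 4 → FAULT (evict 3), frames=[4,2,5,1]
Step 13: ref 3 → FAULT (evict 2), frames=[4,3,5,1]
Total faults: 6

Answer: 6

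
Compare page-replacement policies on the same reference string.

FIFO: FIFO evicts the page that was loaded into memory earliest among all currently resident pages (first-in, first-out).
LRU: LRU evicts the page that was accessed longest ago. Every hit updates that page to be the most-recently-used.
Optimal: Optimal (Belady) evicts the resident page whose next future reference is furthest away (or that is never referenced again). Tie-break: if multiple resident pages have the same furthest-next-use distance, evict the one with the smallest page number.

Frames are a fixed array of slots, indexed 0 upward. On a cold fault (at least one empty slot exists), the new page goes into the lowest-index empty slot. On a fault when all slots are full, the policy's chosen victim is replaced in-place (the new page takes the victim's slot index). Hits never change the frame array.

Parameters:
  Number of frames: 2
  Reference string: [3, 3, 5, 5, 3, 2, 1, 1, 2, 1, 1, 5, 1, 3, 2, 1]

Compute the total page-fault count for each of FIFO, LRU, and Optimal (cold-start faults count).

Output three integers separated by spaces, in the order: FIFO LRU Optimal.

Answer: 8 8 7

Derivation:
--- FIFO ---
  step 0: ref 3 -> FAULT, frames=[3,-] (faults so far: 1)
  step 1: ref 3 -> HIT, frames=[3,-] (faults so far: 1)
  step 2: ref 5 -> FAULT, frames=[3,5] (faults so far: 2)
  step 3: ref 5 -> HIT, frames=[3,5] (faults so far: 2)
  step 4: ref 3 -> HIT, frames=[3,5] (faults so far: 2)
  step 5: ref 2 -> FAULT, evict 3, frames=[2,5] (faults so far: 3)
  step 6: ref 1 -> FAULT, evict 5, frames=[2,1] (faults so far: 4)
  step 7: ref 1 -> HIT, frames=[2,1] (faults so far: 4)
  step 8: ref 2 -> HIT, frames=[2,1] (faults so far: 4)
  step 9: ref 1 -> HIT, frames=[2,1] (faults so far: 4)
  step 10: ref 1 -> HIT, frames=[2,1] (faults so far: 4)
  step 11: ref 5 -> FAULT, evict 2, frames=[5,1] (faults so far: 5)
  step 12: ref 1 -> HIT, frames=[5,1] (faults so far: 5)
  step 13: ref 3 -> FAULT, evict 1, frames=[5,3] (faults so far: 6)
  step 14: ref 2 -> FAULT, evict 5, frames=[2,3] (faults so far: 7)
  step 15: ref 1 -> FAULT, evict 3, frames=[2,1] (faults so far: 8)
  FIFO total faults: 8
--- LRU ---
  step 0: ref 3 -> FAULT, frames=[3,-] (faults so far: 1)
  step 1: ref 3 -> HIT, frames=[3,-] (faults so far: 1)
  step 2: ref 5 -> FAULT, frames=[3,5] (faults so far: 2)
  step 3: ref 5 -> HIT, frames=[3,5] (faults so far: 2)
  step 4: ref 3 -> HIT, frames=[3,5] (faults so far: 2)
  step 5: ref 2 -> FAULT, evict 5, frames=[3,2] (faults so far: 3)
  step 6: ref 1 -> FAULT, evict 3, frames=[1,2] (faults so far: 4)
  step 7: ref 1 -> HIT, frames=[1,2] (faults so far: 4)
  step 8: ref 2 -> HIT, frames=[1,2] (faults so far: 4)
  step 9: ref 1 -> HIT, frames=[1,2] (faults so far: 4)
  step 10: ref 1 -> HIT, frames=[1,2] (faults so far: 4)
  step 11: ref 5 -> FAULT, evict 2, frames=[1,5] (faults so far: 5)
  step 12: ref 1 -> HIT, frames=[1,5] (faults so far: 5)
  step 13: ref 3 -> FAULT, evict 5, frames=[1,3] (faults so far: 6)
  step 14: ref 2 -> FAULT, evict 1, frames=[2,3] (faults so far: 7)
  step 15: ref 1 -> FAULT, evict 3, frames=[2,1] (faults so far: 8)
  LRU total faults: 8
--- Optimal ---
  step 0: ref 3 -> FAULT, frames=[3,-] (faults so far: 1)
  step 1: ref 3 -> HIT, frames=[3,-] (faults so far: 1)
  step 2: ref 5 -> FAULT, frames=[3,5] (faults so far: 2)
  step 3: ref 5 -> HIT, frames=[3,5] (faults so far: 2)
  step 4: ref 3 -> HIT, frames=[3,5] (faults so far: 2)
  step 5: ref 2 -> FAULT, evict 3, frames=[2,5] (faults so far: 3)
  step 6: ref 1 -> FAULT, evict 5, frames=[2,1] (faults so far: 4)
  step 7: ref 1 -> HIT, frames=[2,1] (faults so far: 4)
  step 8: ref 2 -> HIT, frames=[2,1] (faults so far: 4)
  step 9: ref 1 -> HIT, frames=[2,1] (faults so far: 4)
  step 10: ref 1 -> HIT, frames=[2,1] (faults so far: 4)
  step 11: ref 5 -> FAULT, evict 2, frames=[5,1] (faults so far: 5)
  step 12: ref 1 -> HIT, frames=[5,1] (faults so far: 5)
  step 13: ref 3 -> FAULT, evict 5, frames=[3,1] (faults so far: 6)
  step 14: ref 2 -> FAULT, evict 3, frames=[2,1] (faults so far: 7)
  step 15: ref 1 -> HIT, frames=[2,1] (faults so far: 7)
  Optimal total faults: 7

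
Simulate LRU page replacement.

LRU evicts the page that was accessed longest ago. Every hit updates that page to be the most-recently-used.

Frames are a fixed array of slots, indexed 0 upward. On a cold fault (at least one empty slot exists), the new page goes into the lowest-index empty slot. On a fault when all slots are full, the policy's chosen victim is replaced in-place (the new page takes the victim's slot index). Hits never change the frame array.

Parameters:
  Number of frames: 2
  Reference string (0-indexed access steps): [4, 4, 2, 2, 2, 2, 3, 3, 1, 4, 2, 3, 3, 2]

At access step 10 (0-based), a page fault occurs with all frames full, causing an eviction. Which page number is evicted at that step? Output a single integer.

Step 0: ref 4 -> FAULT, frames=[4,-]
Step 1: ref 4 -> HIT, frames=[4,-]
Step 2: ref 2 -> FAULT, frames=[4,2]
Step 3: ref 2 -> HIT, frames=[4,2]
Step 4: ref 2 -> HIT, frames=[4,2]
Step 5: ref 2 -> HIT, frames=[4,2]
Step 6: ref 3 -> FAULT, evict 4, frames=[3,2]
Step 7: ref 3 -> HIT, frames=[3,2]
Step 8: ref 1 -> FAULT, evict 2, frames=[3,1]
Step 9: ref 4 -> FAULT, evict 3, frames=[4,1]
Step 10: ref 2 -> FAULT, evict 1, frames=[4,2]
At step 10: evicted page 1

Answer: 1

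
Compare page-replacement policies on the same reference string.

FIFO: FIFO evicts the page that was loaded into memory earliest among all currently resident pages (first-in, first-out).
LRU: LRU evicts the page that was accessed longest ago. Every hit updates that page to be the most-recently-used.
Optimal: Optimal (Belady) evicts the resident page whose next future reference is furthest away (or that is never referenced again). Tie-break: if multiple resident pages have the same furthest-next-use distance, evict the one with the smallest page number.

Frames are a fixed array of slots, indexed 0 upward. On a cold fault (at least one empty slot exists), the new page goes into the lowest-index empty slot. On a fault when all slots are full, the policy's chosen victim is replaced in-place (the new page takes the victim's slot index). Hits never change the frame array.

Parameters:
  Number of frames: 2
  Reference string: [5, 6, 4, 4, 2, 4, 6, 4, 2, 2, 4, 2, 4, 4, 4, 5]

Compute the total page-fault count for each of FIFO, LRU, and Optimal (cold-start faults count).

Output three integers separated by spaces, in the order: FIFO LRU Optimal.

Answer: 8 7 7

Derivation:
--- FIFO ---
  step 0: ref 5 -> FAULT, frames=[5,-] (faults so far: 1)
  step 1: ref 6 -> FAULT, frames=[5,6] (faults so far: 2)
  step 2: ref 4 -> FAULT, evict 5, frames=[4,6] (faults so far: 3)
  step 3: ref 4 -> HIT, frames=[4,6] (faults so far: 3)
  step 4: ref 2 -> FAULT, evict 6, frames=[4,2] (faults so far: 4)
  step 5: ref 4 -> HIT, frames=[4,2] (faults so far: 4)
  step 6: ref 6 -> FAULT, evict 4, frames=[6,2] (faults so far: 5)
  step 7: ref 4 -> FAULT, evict 2, frames=[6,4] (faults so far: 6)
  step 8: ref 2 -> FAULT, evict 6, frames=[2,4] (faults so far: 7)
  step 9: ref 2 -> HIT, frames=[2,4] (faults so far: 7)
  step 10: ref 4 -> HIT, frames=[2,4] (faults so far: 7)
  step 11: ref 2 -> HIT, frames=[2,4] (faults so far: 7)
  step 12: ref 4 -> HIT, frames=[2,4] (faults so far: 7)
  step 13: ref 4 -> HIT, frames=[2,4] (faults so far: 7)
  step 14: ref 4 -> HIT, frames=[2,4] (faults so far: 7)
  step 15: ref 5 -> FAULT, evict 4, frames=[2,5] (faults so far: 8)
  FIFO total faults: 8
--- LRU ---
  step 0: ref 5 -> FAULT, frames=[5,-] (faults so far: 1)
  step 1: ref 6 -> FAULT, frames=[5,6] (faults so far: 2)
  step 2: ref 4 -> FAULT, evict 5, frames=[4,6] (faults so far: 3)
  step 3: ref 4 -> HIT, frames=[4,6] (faults so far: 3)
  step 4: ref 2 -> FAULT, evict 6, frames=[4,2] (faults so far: 4)
  step 5: ref 4 -> HIT, frames=[4,2] (faults so far: 4)
  step 6: ref 6 -> FAULT, evict 2, frames=[4,6] (faults so far: 5)
  step 7: ref 4 -> HIT, frames=[4,6] (faults so far: 5)
  step 8: ref 2 -> FAULT, evict 6, frames=[4,2] (faults so far: 6)
  step 9: ref 2 -> HIT, frames=[4,2] (faults so far: 6)
  step 10: ref 4 -> HIT, frames=[4,2] (faults so far: 6)
  step 11: ref 2 -> HIT, frames=[4,2] (faults so far: 6)
  step 12: ref 4 -> HIT, frames=[4,2] (faults so far: 6)
  step 13: ref 4 -> HIT, frames=[4,2] (faults so far: 6)
  step 14: ref 4 -> HIT, frames=[4,2] (faults so far: 6)
  step 15: ref 5 -> FAULT, evict 2, frames=[4,5] (faults so far: 7)
  LRU total faults: 7
--- Optimal ---
  step 0: ref 5 -> FAULT, frames=[5,-] (faults so far: 1)
  step 1: ref 6 -> FAULT, frames=[5,6] (faults so far: 2)
  step 2: ref 4 -> FAULT, evict 5, frames=[4,6] (faults so far: 3)
  step 3: ref 4 -> HIT, frames=[4,6] (faults so far: 3)
  step 4: ref 2 -> FAULT, evict 6, frames=[4,2] (faults so far: 4)
  step 5: ref 4 -> HIT, frames=[4,2] (faults so far: 4)
  step 6: ref 6 -> FAULT, evict 2, frames=[4,6] (faults so far: 5)
  step 7: ref 4 -> HIT, frames=[4,6] (faults so far: 5)
  step 8: ref 2 -> FAULT, evict 6, frames=[4,2] (faults so far: 6)
  step 9: ref 2 -> HIT, frames=[4,2] (faults so far: 6)
  step 10: ref 4 -> HIT, frames=[4,2] (faults so far: 6)
  step 11: ref 2 -> HIT, frames=[4,2] (faults so far: 6)
  step 12: ref 4 -> HIT, frames=[4,2] (faults so far: 6)
  step 13: ref 4 -> HIT, frames=[4,2] (faults so far: 6)
  step 14: ref 4 -> HIT, frames=[4,2] (faults so far: 6)
  step 15: ref 5 -> FAULT, evict 2, frames=[4,5] (faults so far: 7)
  Optimal total faults: 7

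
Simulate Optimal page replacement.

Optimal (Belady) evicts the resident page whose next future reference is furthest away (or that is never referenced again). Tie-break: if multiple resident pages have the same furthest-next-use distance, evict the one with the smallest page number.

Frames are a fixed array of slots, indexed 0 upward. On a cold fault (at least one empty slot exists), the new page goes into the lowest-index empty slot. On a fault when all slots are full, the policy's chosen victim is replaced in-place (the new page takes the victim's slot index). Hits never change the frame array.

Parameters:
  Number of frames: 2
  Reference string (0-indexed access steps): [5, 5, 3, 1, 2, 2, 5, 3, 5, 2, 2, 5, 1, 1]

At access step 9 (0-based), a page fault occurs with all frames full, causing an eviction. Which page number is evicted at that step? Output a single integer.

Step 0: ref 5 -> FAULT, frames=[5,-]
Step 1: ref 5 -> HIT, frames=[5,-]
Step 2: ref 3 -> FAULT, frames=[5,3]
Step 3: ref 1 -> FAULT, evict 3, frames=[5,1]
Step 4: ref 2 -> FAULT, evict 1, frames=[5,2]
Step 5: ref 2 -> HIT, frames=[5,2]
Step 6: ref 5 -> HIT, frames=[5,2]
Step 7: ref 3 -> FAULT, evict 2, frames=[5,3]
Step 8: ref 5 -> HIT, frames=[5,3]
Step 9: ref 2 -> FAULT, evict 3, frames=[5,2]
At step 9: evicted page 3

Answer: 3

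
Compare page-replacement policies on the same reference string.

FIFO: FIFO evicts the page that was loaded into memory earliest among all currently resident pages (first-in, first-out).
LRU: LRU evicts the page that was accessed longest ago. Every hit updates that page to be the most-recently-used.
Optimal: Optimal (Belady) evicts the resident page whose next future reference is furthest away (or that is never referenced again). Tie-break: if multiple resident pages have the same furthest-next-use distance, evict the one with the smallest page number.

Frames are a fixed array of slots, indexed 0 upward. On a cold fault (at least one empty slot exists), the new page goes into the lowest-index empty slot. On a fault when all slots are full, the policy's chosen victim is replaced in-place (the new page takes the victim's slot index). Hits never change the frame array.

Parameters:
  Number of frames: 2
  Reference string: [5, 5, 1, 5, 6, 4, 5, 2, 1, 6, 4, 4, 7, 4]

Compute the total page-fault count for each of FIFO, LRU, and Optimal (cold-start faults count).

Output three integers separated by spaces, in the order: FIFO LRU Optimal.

Answer: 10 10 8

Derivation:
--- FIFO ---
  step 0: ref 5 -> FAULT, frames=[5,-] (faults so far: 1)
  step 1: ref 5 -> HIT, frames=[5,-] (faults so far: 1)
  step 2: ref 1 -> FAULT, frames=[5,1] (faults so far: 2)
  step 3: ref 5 -> HIT, frames=[5,1] (faults so far: 2)
  step 4: ref 6 -> FAULT, evict 5, frames=[6,1] (faults so far: 3)
  step 5: ref 4 -> FAULT, evict 1, frames=[6,4] (faults so far: 4)
  step 6: ref 5 -> FAULT, evict 6, frames=[5,4] (faults so far: 5)
  step 7: ref 2 -> FAULT, evict 4, frames=[5,2] (faults so far: 6)
  step 8: ref 1 -> FAULT, evict 5, frames=[1,2] (faults so far: 7)
  step 9: ref 6 -> FAULT, evict 2, frames=[1,6] (faults so far: 8)
  step 10: ref 4 -> FAULT, evict 1, frames=[4,6] (faults so far: 9)
  step 11: ref 4 -> HIT, frames=[4,6] (faults so far: 9)
  step 12: ref 7 -> FAULT, evict 6, frames=[4,7] (faults so far: 10)
  step 13: ref 4 -> HIT, frames=[4,7] (faults so far: 10)
  FIFO total faults: 10
--- LRU ---
  step 0: ref 5 -> FAULT, frames=[5,-] (faults so far: 1)
  step 1: ref 5 -> HIT, frames=[5,-] (faults so far: 1)
  step 2: ref 1 -> FAULT, frames=[5,1] (faults so far: 2)
  step 3: ref 5 -> HIT, frames=[5,1] (faults so far: 2)
  step 4: ref 6 -> FAULT, evict 1, frames=[5,6] (faults so far: 3)
  step 5: ref 4 -> FAULT, evict 5, frames=[4,6] (faults so far: 4)
  step 6: ref 5 -> FAULT, evict 6, frames=[4,5] (faults so far: 5)
  step 7: ref 2 -> FAULT, evict 4, frames=[2,5] (faults so far: 6)
  step 8: ref 1 -> FAULT, evict 5, frames=[2,1] (faults so far: 7)
  step 9: ref 6 -> FAULT, evict 2, frames=[6,1] (faults so far: 8)
  step 10: ref 4 -> FAULT, evict 1, frames=[6,4] (faults so far: 9)
  step 11: ref 4 -> HIT, frames=[6,4] (faults so far: 9)
  step 12: ref 7 -> FAULT, evict 6, frames=[7,4] (faults so far: 10)
  step 13: ref 4 -> HIT, frames=[7,4] (faults so far: 10)
  LRU total faults: 10
--- Optimal ---
  step 0: ref 5 -> FAULT, frames=[5,-] (faults so far: 1)
  step 1: ref 5 -> HIT, frames=[5,-] (faults so far: 1)
  step 2: ref 1 -> FAULT, frames=[5,1] (faults so far: 2)
  step 3: ref 5 -> HIT, frames=[5,1] (faults so far: 2)
  step 4: ref 6 -> FAULT, evict 1, frames=[5,6] (faults so far: 3)
  step 5: ref 4 -> FAULT, evict 6, frames=[5,4] (faults so far: 4)
  step 6: ref 5 -> HIT, frames=[5,4] (faults so far: 4)
  step 7: ref 2 -> FAULT, evict 5, frames=[2,4] (faults so far: 5)
  step 8: ref 1 -> FAULT, evict 2, frames=[1,4] (faults so far: 6)
  step 9: ref 6 -> FAULT, evict 1, frames=[6,4] (faults so far: 7)
  step 10: ref 4 -> HIT, frames=[6,4] (faults so far: 7)
  step 11: ref 4 -> HIT, frames=[6,4] (faults so far: 7)
  step 12: ref 7 -> FAULT, evict 6, frames=[7,4] (faults so far: 8)
  step 13: ref 4 -> HIT, frames=[7,4] (faults so far: 8)
  Optimal total faults: 8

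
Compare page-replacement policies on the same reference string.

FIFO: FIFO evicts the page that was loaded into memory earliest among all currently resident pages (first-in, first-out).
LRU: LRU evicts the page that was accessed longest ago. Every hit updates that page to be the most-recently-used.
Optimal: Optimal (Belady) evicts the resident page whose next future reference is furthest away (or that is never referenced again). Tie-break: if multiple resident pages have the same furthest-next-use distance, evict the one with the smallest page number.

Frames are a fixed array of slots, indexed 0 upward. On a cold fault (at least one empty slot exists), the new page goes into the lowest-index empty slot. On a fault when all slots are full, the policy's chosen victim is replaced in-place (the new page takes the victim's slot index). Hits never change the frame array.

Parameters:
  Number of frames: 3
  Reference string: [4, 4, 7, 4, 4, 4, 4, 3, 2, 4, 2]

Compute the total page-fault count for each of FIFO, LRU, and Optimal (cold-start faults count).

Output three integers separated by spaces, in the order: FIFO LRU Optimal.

Answer: 5 4 4

Derivation:
--- FIFO ---
  step 0: ref 4 -> FAULT, frames=[4,-,-] (faults so far: 1)
  step 1: ref 4 -> HIT, frames=[4,-,-] (faults so far: 1)
  step 2: ref 7 -> FAULT, frames=[4,7,-] (faults so far: 2)
  step 3: ref 4 -> HIT, frames=[4,7,-] (faults so far: 2)
  step 4: ref 4 -> HIT, frames=[4,7,-] (faults so far: 2)
  step 5: ref 4 -> HIT, frames=[4,7,-] (faults so far: 2)
  step 6: ref 4 -> HIT, frames=[4,7,-] (faults so far: 2)
  step 7: ref 3 -> FAULT, frames=[4,7,3] (faults so far: 3)
  step 8: ref 2 -> FAULT, evict 4, frames=[2,7,3] (faults so far: 4)
  step 9: ref 4 -> FAULT, evict 7, frames=[2,4,3] (faults so far: 5)
  step 10: ref 2 -> HIT, frames=[2,4,3] (faults so far: 5)
  FIFO total faults: 5
--- LRU ---
  step 0: ref 4 -> FAULT, frames=[4,-,-] (faults so far: 1)
  step 1: ref 4 -> HIT, frames=[4,-,-] (faults so far: 1)
  step 2: ref 7 -> FAULT, frames=[4,7,-] (faults so far: 2)
  step 3: ref 4 -> HIT, frames=[4,7,-] (faults so far: 2)
  step 4: ref 4 -> HIT, frames=[4,7,-] (faults so far: 2)
  step 5: ref 4 -> HIT, frames=[4,7,-] (faults so far: 2)
  step 6: ref 4 -> HIT, frames=[4,7,-] (faults so far: 2)
  step 7: ref 3 -> FAULT, frames=[4,7,3] (faults so far: 3)
  step 8: ref 2 -> FAULT, evict 7, frames=[4,2,3] (faults so far: 4)
  step 9: ref 4 -> HIT, frames=[4,2,3] (faults so far: 4)
  step 10: ref 2 -> HIT, frames=[4,2,3] (faults so far: 4)
  LRU total faults: 4
--- Optimal ---
  step 0: ref 4 -> FAULT, frames=[4,-,-] (faults so far: 1)
  step 1: ref 4 -> HIT, frames=[4,-,-] (faults so far: 1)
  step 2: ref 7 -> FAULT, frames=[4,7,-] (faults so far: 2)
  step 3: ref 4 -> HIT, frames=[4,7,-] (faults so far: 2)
  step 4: ref 4 -> HIT, frames=[4,7,-] (faults so far: 2)
  step 5: ref 4 -> HIT, frames=[4,7,-] (faults so far: 2)
  step 6: ref 4 -> HIT, frames=[4,7,-] (faults so far: 2)
  step 7: ref 3 -> FAULT, frames=[4,7,3] (faults so far: 3)
  step 8: ref 2 -> FAULT, evict 3, frames=[4,7,2] (faults so far: 4)
  step 9: ref 4 -> HIT, frames=[4,7,2] (faults so far: 4)
  step 10: ref 2 -> HIT, frames=[4,7,2] (faults so far: 4)
  Optimal total faults: 4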